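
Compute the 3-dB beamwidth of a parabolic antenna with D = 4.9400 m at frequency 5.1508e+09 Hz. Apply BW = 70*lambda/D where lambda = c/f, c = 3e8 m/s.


lambda = c / f = 3.0000e+08 / 5.1508e+09 = 0.05824338 m
BW = 70 * 0.05824338 / 4.9400 = 0.8253 deg

0.8253 deg


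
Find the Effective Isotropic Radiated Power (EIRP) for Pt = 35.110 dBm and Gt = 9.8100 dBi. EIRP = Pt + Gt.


EIRP = Pt + Gt = 35.110 + 9.8100 = 44.92 dBm

44.92 dBm


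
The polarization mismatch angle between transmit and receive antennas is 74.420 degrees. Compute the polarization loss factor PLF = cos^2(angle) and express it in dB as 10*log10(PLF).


PLF_linear = cos^2(74.420 deg) = 0.07213715
PLF_dB = 10 * log10(0.07213715) = -11.42 dB

-11.42 dB


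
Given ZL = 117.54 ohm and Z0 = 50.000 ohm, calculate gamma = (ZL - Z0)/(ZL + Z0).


gamma = (117.54 - 50.000) / (117.54 + 50.000) = 0.4031

0.4031


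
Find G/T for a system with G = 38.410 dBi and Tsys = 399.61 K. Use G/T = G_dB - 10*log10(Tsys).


G/T = 38.410 - 10*log10(399.61) = 38.410 - 26.01636 = 12.39 dB/K

12.39 dB/K


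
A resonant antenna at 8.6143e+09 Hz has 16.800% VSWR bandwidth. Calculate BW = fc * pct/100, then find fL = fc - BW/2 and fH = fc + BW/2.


BW = 8.6143e+09 * 16.800/100 = 1.447202e+09 Hz
fL = 8.6143e+09 - 1.447202e+09/2 = 7.891e+09 Hz
fH = 8.6143e+09 + 1.447202e+09/2 = 9.338e+09 Hz

BW=1.447e+09 Hz, fL=7.891e+09 Hz, fH=9.338e+09 Hz


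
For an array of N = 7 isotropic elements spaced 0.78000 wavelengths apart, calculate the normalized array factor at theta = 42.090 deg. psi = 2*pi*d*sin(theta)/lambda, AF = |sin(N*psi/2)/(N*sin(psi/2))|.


psi = 2*pi*0.78000*sin(42.090 deg) = 3.285049 rad
AF = |sin(7*3.285049/2) / (7*sin(3.285049/2))| = 0.1255

0.1255


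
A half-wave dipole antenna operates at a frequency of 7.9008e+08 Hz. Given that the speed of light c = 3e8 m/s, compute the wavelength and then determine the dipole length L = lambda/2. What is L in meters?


lambda = c / f = 3.0000e+08 / 7.9008e+08 = 0.3797084 m
L = lambda / 2 = 0.3797084 / 2 = 0.1899 m

0.1899 m


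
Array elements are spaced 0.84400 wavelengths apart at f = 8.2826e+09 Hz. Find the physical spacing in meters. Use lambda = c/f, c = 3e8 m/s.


lambda = c / f = 3.0000e+08 / 8.2826e+09 = 0.03622051 m
d = 0.84400 * 0.03622051 = 0.03057 m

0.03057 m


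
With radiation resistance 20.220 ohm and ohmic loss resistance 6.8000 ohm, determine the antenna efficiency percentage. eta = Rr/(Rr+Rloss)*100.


eta = 20.220 / (20.220 + 6.8000) * 100 = 74.83%

74.83%


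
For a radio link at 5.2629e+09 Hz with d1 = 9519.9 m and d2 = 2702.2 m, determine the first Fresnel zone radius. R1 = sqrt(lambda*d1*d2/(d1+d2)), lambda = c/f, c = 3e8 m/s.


lambda = c / f = 3.0000e+08 / 5.2629e+09 = 0.05700279 m
R1 = sqrt(0.05700279 * 9519.9 * 2702.2 / (9519.9 + 2702.2)) = 10.95 m

10.95 m


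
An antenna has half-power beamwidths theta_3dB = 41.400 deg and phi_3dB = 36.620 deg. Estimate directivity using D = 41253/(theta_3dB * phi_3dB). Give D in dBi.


D_linear = 41253 / (41.400 * 36.620) = 27.21052
D_dBi = 10 * log10(27.21052) = 14.35 dBi

14.35 dBi


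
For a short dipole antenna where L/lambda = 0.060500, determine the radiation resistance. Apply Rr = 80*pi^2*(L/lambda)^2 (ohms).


Rr = 80 * pi^2 * (0.060500)^2 = 80 * 9.869604 * 3.660250e-03 = 2.890 ohm

2.890 ohm


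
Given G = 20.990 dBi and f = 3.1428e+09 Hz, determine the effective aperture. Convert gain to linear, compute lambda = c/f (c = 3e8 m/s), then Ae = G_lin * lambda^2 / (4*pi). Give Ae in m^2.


lambda = c / f = 3.0000e+08 / 3.1428e+09 = 0.09545628 m
G_linear = 10^(20.990/10) = 125.6030
Ae = G_linear * lambda^2 / (4*pi) = 125.6030 * 0.09545628^2 / (4*pi) = 0.09107 m^2

0.09107 m^2


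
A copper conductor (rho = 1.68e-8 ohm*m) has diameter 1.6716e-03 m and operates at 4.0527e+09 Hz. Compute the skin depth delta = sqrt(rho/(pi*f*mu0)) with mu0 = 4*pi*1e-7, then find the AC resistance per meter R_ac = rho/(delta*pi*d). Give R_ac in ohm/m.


delta = sqrt(1.68e-8 / (pi * 4.0527e+09 * 4*pi*1e-7)) = 1.024714e-06 m
R_ac = 1.68e-8 / (1.024714e-06 * pi * 1.6716e-03) = 3.122 ohm/m

3.122 ohm/m


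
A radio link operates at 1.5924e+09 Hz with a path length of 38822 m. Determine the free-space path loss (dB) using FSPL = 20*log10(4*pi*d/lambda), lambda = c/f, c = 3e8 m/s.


lambda = c / f = 3.0000e+08 / 1.5924e+09 = 0.1883949 m
FSPL = 20 * log10(4*pi*38822/0.1883949) = 128.3 dB

128.3 dB


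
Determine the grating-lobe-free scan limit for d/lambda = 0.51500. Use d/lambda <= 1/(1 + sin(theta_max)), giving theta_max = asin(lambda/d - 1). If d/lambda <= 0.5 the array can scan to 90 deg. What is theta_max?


lambda/d - 1 = 1/0.51500 - 1 = 0.9417476
theta_max = asin(0.9417476) = 70.35 deg

70.35 deg


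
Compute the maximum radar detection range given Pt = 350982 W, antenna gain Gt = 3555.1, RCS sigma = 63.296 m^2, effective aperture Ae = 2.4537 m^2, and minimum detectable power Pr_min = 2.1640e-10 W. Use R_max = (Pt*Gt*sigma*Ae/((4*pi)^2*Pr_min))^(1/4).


R^4 = 350982*3555.1*63.296*2.4537 / ((4*pi)^2 * 2.1640e-10) = 5.670971e+18
R_max = 5.670971e+18^0.25 = 48799 m

48799 m


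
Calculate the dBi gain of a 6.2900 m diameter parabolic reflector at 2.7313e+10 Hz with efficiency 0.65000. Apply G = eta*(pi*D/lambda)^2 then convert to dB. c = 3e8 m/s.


lambda = c / f = 3.0000e+08 / 2.7313e+10 = 0.01098378 m
G_linear = 0.65000 * (pi * 6.2900 / 0.01098378)^2 = 2.103830e+06
G_dBi = 10 * log10(2.103830e+06) = 63.23 dBi

63.23 dBi


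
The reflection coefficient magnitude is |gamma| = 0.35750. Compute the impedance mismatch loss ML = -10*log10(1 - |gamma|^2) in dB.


ML = -10 * log10(1 - 0.35750^2) = -10 * log10(0.87219375) = 0.5939 dB

0.5939 dB


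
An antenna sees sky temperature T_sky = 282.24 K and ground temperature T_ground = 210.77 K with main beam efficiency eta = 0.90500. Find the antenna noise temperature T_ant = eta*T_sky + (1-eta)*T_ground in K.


T_ant = 0.90500 * 282.24 + (1 - 0.90500) * 210.77 = 275.5 K

275.5 K


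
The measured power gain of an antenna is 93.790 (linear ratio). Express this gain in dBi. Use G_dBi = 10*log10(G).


G_dBi = 10 * log10(93.790) = 19.72 dBi

19.72 dBi


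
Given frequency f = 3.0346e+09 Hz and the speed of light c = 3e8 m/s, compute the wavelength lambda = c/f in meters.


lambda = c / f = 3.0000e+08 / 3.0346e+09 = 0.09886 m

0.09886 m


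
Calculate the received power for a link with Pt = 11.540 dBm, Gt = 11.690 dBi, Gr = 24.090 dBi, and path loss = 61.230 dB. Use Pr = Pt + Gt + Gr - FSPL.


Pr = 11.540 + 11.690 + 24.090 - 61.230 = -13.91 dBm

-13.91 dBm


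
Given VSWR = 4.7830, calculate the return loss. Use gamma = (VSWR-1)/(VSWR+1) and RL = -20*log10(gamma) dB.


gamma = (4.7830 - 1) / (4.7830 + 1) = 0.6541587
RL = -20 * log10(0.6541587) = 3.686 dB

3.686 dB


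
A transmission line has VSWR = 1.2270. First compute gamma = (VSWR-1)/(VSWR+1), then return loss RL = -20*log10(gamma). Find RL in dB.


gamma = (1.2270 - 1) / (1.2270 + 1) = 0.1019308
RL = -20 * log10(0.1019308) = 19.83 dB

19.83 dB


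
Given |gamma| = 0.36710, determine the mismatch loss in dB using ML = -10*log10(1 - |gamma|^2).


ML = -10 * log10(1 - 0.36710^2) = -10 * log10(0.86523759) = 0.6286 dB

0.6286 dB


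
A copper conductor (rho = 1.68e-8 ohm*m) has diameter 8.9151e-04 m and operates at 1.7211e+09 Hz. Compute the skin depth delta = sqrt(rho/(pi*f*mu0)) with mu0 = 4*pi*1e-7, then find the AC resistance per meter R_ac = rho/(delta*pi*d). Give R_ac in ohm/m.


delta = sqrt(1.68e-8 / (pi * 1.7211e+09 * 4*pi*1e-7)) = 1.572431e-06 m
R_ac = 1.68e-8 / (1.572431e-06 * pi * 8.9151e-04) = 3.815 ohm/m

3.815 ohm/m


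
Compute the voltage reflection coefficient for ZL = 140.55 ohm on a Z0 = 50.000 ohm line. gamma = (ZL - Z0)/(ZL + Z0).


gamma = (140.55 - 50.000) / (140.55 + 50.000) = 0.4752

0.4752


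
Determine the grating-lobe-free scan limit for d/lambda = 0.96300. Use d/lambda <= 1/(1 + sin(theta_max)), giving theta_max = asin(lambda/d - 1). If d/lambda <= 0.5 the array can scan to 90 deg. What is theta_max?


lambda/d - 1 = 1/0.96300 - 1 = 0.03842160
theta_max = asin(0.03842160) = 2.202 deg

2.202 deg


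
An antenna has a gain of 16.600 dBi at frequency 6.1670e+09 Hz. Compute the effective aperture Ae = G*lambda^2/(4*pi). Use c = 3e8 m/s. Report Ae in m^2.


lambda = c / f = 3.0000e+08 / 6.1670e+09 = 0.04864602 m
G_linear = 10^(16.600/10) = 45.70882
Ae = G_linear * lambda^2 / (4*pi) = 45.70882 * 0.04864602^2 / (4*pi) = 8.608e-03 m^2

8.608e-03 m^2


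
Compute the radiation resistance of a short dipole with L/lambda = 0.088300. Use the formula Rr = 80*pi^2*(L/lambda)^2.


Rr = 80 * pi^2 * (0.088300)^2 = 80 * 9.869604 * 7.796890e-03 = 6.156 ohm

6.156 ohm


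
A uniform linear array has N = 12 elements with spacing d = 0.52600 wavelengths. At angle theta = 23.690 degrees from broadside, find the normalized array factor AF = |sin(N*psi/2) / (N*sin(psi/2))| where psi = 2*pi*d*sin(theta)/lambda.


psi = 2*pi*0.52600*sin(23.690 deg) = 1.327891 rad
AF = |sin(12*1.327891/2) / (12*sin(1.327891/2))| = 0.1344

0.1344


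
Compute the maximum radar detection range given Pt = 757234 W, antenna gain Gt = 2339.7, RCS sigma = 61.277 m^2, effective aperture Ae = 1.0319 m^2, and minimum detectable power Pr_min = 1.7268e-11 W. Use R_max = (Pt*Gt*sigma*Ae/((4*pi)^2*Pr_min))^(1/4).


R^4 = 757234*2339.7*61.277*1.0319 / ((4*pi)^2 * 1.7268e-11) = 4.108314e+19
R_max = 4.108314e+19^0.25 = 80060 m

80060 m


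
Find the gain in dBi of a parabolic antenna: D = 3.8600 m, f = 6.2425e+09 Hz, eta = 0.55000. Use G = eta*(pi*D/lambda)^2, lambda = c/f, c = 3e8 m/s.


lambda = c / f = 3.0000e+08 / 6.2425e+09 = 0.04805767 m
G_linear = 0.55000 * (pi * 3.8600 / 0.04805767)^2 = 35019.64
G_dBi = 10 * log10(35019.64) = 45.44 dBi

45.44 dBi


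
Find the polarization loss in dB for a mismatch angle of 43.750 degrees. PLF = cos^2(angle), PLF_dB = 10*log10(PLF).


PLF_linear = cos^2(43.750 deg) = 0.5218097
PLF_dB = 10 * log10(0.5218097) = -2.825 dB

-2.825 dB


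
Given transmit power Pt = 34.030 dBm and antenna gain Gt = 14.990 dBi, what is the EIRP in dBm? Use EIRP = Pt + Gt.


EIRP = Pt + Gt = 34.030 + 14.990 = 49.02 dBm

49.02 dBm


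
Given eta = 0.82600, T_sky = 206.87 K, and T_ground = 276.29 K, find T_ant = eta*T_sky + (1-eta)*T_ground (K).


T_ant = 0.82600 * 206.87 + (1 - 0.82600) * 276.29 = 218.9 K

218.9 K


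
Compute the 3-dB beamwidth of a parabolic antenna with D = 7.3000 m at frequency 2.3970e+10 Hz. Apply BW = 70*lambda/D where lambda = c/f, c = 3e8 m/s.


lambda = c / f = 3.0000e+08 / 2.3970e+10 = 0.01251564 m
BW = 70 * 0.01251564 / 7.3000 = 0.1200 deg

0.1200 deg


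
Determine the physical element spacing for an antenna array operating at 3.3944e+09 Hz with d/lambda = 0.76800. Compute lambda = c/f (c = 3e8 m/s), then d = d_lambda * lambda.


lambda = c / f = 3.0000e+08 / 3.3944e+09 = 0.08838086 m
d = 0.76800 * 0.08838086 = 0.06788 m

0.06788 m


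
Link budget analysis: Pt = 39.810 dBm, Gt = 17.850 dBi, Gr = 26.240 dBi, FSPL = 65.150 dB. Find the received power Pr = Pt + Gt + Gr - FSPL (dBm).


Pr = 39.810 + 17.850 + 26.240 - 65.150 = 18.75 dBm

18.75 dBm


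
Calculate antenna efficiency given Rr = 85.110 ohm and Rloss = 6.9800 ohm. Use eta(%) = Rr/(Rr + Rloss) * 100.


eta = 85.110 / (85.110 + 6.9800) * 100 = 92.42%

92.42%


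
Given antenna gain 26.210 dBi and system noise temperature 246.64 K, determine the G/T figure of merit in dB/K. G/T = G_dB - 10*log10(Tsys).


G/T = 26.210 - 10*log10(246.64) = 26.210 - 23.92064 = 2.289 dB/K

2.289 dB/K


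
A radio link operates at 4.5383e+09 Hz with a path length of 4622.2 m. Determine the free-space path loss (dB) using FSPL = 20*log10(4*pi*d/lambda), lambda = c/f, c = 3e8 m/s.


lambda = c / f = 3.0000e+08 / 4.5383e+09 = 0.06610405 m
FSPL = 20 * log10(4*pi*4622.2/0.06610405) = 118.9 dB

118.9 dB


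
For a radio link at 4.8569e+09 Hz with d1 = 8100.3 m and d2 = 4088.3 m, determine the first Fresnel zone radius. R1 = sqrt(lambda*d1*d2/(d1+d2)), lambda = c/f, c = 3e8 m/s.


lambda = c / f = 3.0000e+08 / 4.8569e+09 = 0.06176779 m
R1 = sqrt(0.06176779 * 8100.3 * 4088.3 / (8100.3 + 4088.3)) = 12.95 m

12.95 m


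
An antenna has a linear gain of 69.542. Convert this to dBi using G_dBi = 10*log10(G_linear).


G_dBi = 10 * log10(69.542) = 18.42 dBi

18.42 dBi


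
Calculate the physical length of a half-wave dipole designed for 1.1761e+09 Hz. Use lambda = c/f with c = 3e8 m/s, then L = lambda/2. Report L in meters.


lambda = c / f = 3.0000e+08 / 1.1761e+09 = 0.2550804 m
L = lambda / 2 = 0.2550804 / 2 = 0.1275 m

0.1275 m


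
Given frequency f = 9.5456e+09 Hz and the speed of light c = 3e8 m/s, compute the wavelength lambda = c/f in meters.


lambda = c / f = 3.0000e+08 / 9.5456e+09 = 0.03143 m

0.03143 m


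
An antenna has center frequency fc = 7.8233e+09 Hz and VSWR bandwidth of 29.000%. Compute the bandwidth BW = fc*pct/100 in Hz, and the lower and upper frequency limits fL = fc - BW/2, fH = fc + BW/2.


BW = 7.8233e+09 * 29.000/100 = 2.268757e+09 Hz
fL = 7.8233e+09 - 2.268757e+09/2 = 6.689e+09 Hz
fH = 7.8233e+09 + 2.268757e+09/2 = 8.958e+09 Hz

BW=2.269e+09 Hz, fL=6.689e+09 Hz, fH=8.958e+09 Hz


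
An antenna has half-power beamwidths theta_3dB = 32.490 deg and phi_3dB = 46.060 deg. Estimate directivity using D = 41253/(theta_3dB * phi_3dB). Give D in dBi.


D_linear = 41253 / (32.490 * 46.060) = 27.56652
D_dBi = 10 * log10(27.56652) = 14.40 dBi

14.40 dBi


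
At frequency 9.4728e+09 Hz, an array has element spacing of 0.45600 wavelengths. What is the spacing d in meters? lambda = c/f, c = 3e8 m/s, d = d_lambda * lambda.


lambda = c / f = 3.0000e+08 / 9.4728e+09 = 0.03166962 m
d = 0.45600 * 0.03166962 = 0.01444 m

0.01444 m


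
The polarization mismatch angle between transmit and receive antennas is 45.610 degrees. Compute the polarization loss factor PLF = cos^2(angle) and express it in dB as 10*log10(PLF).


PLF_linear = cos^2(45.610 deg) = 0.4893543
PLF_dB = 10 * log10(0.4893543) = -3.104 dB

-3.104 dB


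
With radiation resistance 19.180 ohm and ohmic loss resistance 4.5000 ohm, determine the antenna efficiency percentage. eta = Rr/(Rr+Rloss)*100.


eta = 19.180 / (19.180 + 4.5000) * 100 = 81.00%

81.00%


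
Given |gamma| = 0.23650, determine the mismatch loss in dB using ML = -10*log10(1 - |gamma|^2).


ML = -10 * log10(1 - 0.23650^2) = -10 * log10(0.94406775) = 0.2500 dB

0.2500 dB


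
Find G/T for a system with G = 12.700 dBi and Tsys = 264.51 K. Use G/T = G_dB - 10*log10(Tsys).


G/T = 12.700 - 10*log10(264.51) = 12.700 - 24.22442 = -11.52 dB/K

-11.52 dB/K


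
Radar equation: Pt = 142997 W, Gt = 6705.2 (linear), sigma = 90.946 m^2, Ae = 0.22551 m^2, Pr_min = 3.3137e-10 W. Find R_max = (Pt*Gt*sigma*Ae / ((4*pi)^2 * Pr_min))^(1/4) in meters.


R^4 = 142997*6705.2*90.946*0.22551 / ((4*pi)^2 * 3.3137e-10) = 3.757986e+17
R_max = 3.757986e+17^0.25 = 24759 m

24759 m


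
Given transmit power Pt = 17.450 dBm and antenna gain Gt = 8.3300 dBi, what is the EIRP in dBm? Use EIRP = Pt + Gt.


EIRP = Pt + Gt = 17.450 + 8.3300 = 25.78 dBm

25.78 dBm


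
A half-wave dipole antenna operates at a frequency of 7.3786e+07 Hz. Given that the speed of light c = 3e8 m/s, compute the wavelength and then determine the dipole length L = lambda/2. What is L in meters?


lambda = c / f = 3.0000e+08 / 7.3786e+07 = 4.065812 m
L = lambda / 2 = 4.065812 / 2 = 2.033 m

2.033 m


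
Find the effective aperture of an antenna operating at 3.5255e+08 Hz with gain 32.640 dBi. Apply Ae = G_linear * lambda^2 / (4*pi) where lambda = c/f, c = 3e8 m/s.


lambda = c / f = 3.0000e+08 / 3.5255e+08 = 0.8509431 m
G_linear = 10^(32.640/10) = 1836.538
Ae = G_linear * lambda^2 / (4*pi) = 1836.538 * 0.8509431^2 / (4*pi) = 105.8 m^2

105.8 m^2


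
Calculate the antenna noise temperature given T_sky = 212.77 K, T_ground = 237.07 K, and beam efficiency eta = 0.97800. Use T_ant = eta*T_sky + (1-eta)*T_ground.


T_ant = 0.97800 * 212.77 + (1 - 0.97800) * 237.07 = 213.3 K

213.3 K


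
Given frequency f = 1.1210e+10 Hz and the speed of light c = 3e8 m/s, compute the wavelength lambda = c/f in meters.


lambda = c / f = 3.0000e+08 / 1.1210e+10 = 0.02676 m

0.02676 m


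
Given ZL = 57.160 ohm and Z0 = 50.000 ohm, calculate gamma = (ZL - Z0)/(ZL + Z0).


gamma = (57.160 - 50.000) / (57.160 + 50.000) = 0.06682

0.06682


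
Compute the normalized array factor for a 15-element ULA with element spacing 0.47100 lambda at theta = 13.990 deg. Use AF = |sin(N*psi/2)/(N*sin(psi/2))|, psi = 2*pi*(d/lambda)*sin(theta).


psi = 2*pi*0.47100*sin(13.990 deg) = 0.7154377 rad
AF = |sin(15*0.7154377/2) / (15*sin(0.7154377/2))| = 0.1512

0.1512


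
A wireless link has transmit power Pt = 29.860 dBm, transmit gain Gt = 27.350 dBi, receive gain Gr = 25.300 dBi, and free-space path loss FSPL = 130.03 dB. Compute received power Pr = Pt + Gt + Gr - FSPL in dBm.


Pr = 29.860 + 27.350 + 25.300 - 130.03 = -47.52 dBm

-47.52 dBm


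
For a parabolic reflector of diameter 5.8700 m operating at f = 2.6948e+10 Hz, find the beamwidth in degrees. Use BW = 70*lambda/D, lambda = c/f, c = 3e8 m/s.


lambda = c / f = 3.0000e+08 / 2.6948e+10 = 0.01113255 m
BW = 70 * 0.01113255 / 5.8700 = 0.1328 deg

0.1328 deg


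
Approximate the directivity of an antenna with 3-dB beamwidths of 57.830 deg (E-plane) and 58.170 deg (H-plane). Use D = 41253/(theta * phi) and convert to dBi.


D_linear = 41253 / (57.830 * 58.170) = 12.26319
D_dBi = 10 * log10(12.26319) = 10.89 dBi

10.89 dBi


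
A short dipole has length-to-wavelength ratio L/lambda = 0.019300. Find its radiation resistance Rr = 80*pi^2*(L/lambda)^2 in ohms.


Rr = 80 * pi^2 * (0.019300)^2 = 80 * 9.869604 * 3.724900e-04 = 0.2941 ohm

0.2941 ohm


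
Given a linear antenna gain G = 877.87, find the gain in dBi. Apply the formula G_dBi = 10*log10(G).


G_dBi = 10 * log10(877.87) = 29.43 dBi

29.43 dBi


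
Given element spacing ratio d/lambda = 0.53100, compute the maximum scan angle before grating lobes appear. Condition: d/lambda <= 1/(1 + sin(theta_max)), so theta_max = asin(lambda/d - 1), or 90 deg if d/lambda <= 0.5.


lambda/d - 1 = 1/0.53100 - 1 = 0.8832392
theta_max = asin(0.8832392) = 62.04 deg

62.04 deg


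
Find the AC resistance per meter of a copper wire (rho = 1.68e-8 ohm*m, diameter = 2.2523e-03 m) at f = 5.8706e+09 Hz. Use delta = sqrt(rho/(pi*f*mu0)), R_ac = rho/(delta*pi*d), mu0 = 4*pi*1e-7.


delta = sqrt(1.68e-8 / (pi * 5.8706e+09 * 4*pi*1e-7)) = 8.513998e-07 m
R_ac = 1.68e-8 / (8.513998e-07 * pi * 2.2523e-03) = 2.789 ohm/m

2.789 ohm/m


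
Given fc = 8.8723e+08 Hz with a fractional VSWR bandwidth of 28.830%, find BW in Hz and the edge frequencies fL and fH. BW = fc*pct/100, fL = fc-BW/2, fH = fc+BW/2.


BW = 8.8723e+08 * 28.830/100 = 2.557884e+08 Hz
fL = 8.8723e+08 - 2.557884e+08/2 = 7.593e+08 Hz
fH = 8.8723e+08 + 2.557884e+08/2 = 1.015e+09 Hz

BW=2.558e+08 Hz, fL=7.593e+08 Hz, fH=1.015e+09 Hz


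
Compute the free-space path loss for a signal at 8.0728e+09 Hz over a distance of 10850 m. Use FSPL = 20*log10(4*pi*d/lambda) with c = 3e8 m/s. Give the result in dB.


lambda = c / f = 3.0000e+08 / 8.0728e+09 = 0.03716183 m
FSPL = 20 * log10(4*pi*10850/0.03716183) = 131.3 dB

131.3 dB


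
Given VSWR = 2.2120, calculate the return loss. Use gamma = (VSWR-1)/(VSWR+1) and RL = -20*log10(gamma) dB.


gamma = (2.2120 - 1) / (2.2120 + 1) = 0.3773350
RL = -20 * log10(0.3773350) = 8.465 dB

8.465 dB


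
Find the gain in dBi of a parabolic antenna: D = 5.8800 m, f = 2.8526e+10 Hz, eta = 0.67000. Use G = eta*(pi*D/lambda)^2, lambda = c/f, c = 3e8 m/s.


lambda = c / f = 3.0000e+08 / 2.8526e+10 = 0.01051672 m
G_linear = 0.67000 * (pi * 5.8800 / 0.01051672)^2 = 2.067134e+06
G_dBi = 10 * log10(2.067134e+06) = 63.15 dBi

63.15 dBi


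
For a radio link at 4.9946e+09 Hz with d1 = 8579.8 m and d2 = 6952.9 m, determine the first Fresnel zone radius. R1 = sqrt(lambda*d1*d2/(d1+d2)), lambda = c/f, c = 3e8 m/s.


lambda = c / f = 3.0000e+08 / 4.9946e+09 = 0.06006487 m
R1 = sqrt(0.06006487 * 8579.8 * 6952.9 / (8579.8 + 6952.9)) = 15.19 m

15.19 m


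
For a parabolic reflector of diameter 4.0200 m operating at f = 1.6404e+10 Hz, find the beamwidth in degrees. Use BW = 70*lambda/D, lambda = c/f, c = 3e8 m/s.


lambda = c / f = 3.0000e+08 / 1.6404e+10 = 0.01828822 m
BW = 70 * 0.01828822 / 4.0200 = 0.3185 deg

0.3185 deg


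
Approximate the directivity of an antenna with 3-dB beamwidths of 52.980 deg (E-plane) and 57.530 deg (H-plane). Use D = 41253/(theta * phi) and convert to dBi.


D_linear = 41253 / (52.980 * 57.530) = 13.53472
D_dBi = 10 * log10(13.53472) = 11.31 dBi

11.31 dBi


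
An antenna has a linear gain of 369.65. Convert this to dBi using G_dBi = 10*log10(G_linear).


G_dBi = 10 * log10(369.65) = 25.68 dBi

25.68 dBi


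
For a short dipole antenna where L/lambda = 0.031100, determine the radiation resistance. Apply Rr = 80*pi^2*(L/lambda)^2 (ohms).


Rr = 80 * pi^2 * (0.031100)^2 = 80 * 9.869604 * 9.672100e-04 = 0.7637 ohm

0.7637 ohm


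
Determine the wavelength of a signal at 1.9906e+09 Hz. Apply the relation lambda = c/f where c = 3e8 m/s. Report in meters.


lambda = c / f = 3.0000e+08 / 1.9906e+09 = 0.1507 m

0.1507 m


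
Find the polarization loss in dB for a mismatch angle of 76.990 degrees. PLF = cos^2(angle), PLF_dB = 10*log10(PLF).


PLF_linear = cos^2(76.990 deg) = 0.05067951
PLF_dB = 10 * log10(0.05067951) = -12.95 dB

-12.95 dB


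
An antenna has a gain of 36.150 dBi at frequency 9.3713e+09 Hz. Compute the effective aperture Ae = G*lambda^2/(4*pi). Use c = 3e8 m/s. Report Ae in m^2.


lambda = c / f = 3.0000e+08 / 9.3713e+09 = 0.03201263 m
G_linear = 10^(36.150/10) = 4120.975
Ae = G_linear * lambda^2 / (4*pi) = 4120.975 * 0.03201263^2 / (4*pi) = 0.3361 m^2

0.3361 m^2


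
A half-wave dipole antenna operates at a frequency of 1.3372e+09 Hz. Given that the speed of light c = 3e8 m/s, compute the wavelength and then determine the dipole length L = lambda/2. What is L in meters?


lambda = c / f = 3.0000e+08 / 1.3372e+09 = 0.2243494 m
L = lambda / 2 = 0.2243494 / 2 = 0.1122 m

0.1122 m


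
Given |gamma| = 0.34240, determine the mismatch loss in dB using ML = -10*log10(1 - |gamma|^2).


ML = -10 * log10(1 - 0.34240^2) = -10 * log10(0.88276224) = 0.5416 dB

0.5416 dB


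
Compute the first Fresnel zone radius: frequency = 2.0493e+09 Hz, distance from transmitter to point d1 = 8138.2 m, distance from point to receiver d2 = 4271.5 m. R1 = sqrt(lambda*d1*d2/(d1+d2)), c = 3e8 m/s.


lambda = c / f = 3.0000e+08 / 2.0493e+09 = 0.1463915 m
R1 = sqrt(0.1463915 * 8138.2 * 4271.5 / (8138.2 + 4271.5)) = 20.25 m

20.25 m


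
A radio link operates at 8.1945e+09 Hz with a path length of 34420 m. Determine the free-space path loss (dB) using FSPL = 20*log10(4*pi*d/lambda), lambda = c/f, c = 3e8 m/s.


lambda = c / f = 3.0000e+08 / 8.1945e+09 = 0.03660992 m
FSPL = 20 * log10(4*pi*34420/0.03660992) = 141.4 dB

141.4 dB


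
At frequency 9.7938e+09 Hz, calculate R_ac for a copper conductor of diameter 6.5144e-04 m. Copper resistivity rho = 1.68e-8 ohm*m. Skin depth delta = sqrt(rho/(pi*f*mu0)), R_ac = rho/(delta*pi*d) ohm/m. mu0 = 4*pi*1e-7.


delta = sqrt(1.68e-8 / (pi * 9.7938e+09 * 4*pi*1e-7)) = 6.591726e-07 m
R_ac = 1.68e-8 / (6.591726e-07 * pi * 6.5144e-04) = 12.45 ohm/m

12.45 ohm/m


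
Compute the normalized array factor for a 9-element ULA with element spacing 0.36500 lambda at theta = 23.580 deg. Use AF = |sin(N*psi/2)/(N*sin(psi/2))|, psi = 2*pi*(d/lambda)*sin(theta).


psi = 2*pi*0.36500*sin(23.580 deg) = 0.9174119 rad
AF = |sin(9*0.9174119/2) / (9*sin(0.9174119/2))| = 0.2093

0.2093


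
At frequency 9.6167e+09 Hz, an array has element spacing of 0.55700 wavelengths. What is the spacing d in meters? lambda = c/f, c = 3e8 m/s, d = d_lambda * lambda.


lambda = c / f = 3.0000e+08 / 9.6167e+09 = 0.03119573 m
d = 0.55700 * 0.03119573 = 0.01738 m

0.01738 m


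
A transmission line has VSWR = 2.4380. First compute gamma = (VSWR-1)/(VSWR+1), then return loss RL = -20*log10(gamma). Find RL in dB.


gamma = (2.4380 - 1) / (2.4380 + 1) = 0.4182664
RL = -20 * log10(0.4182664) = 7.571 dB

7.571 dB


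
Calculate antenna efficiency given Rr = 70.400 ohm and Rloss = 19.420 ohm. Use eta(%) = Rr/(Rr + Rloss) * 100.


eta = 70.400 / (70.400 + 19.420) * 100 = 78.38%

78.38%


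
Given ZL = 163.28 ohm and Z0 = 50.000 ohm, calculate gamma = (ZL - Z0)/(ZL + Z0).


gamma = (163.28 - 50.000) / (163.28 + 50.000) = 0.5311

0.5311


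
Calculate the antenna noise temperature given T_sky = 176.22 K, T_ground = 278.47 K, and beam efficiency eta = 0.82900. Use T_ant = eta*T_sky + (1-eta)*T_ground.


T_ant = 0.82900 * 176.22 + (1 - 0.82900) * 278.47 = 193.7 K

193.7 K


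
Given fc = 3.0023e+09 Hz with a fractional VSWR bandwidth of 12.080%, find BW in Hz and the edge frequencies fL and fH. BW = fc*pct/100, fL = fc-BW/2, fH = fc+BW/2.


BW = 3.0023e+09 * 12.080/100 = 3.626778e+08 Hz
fL = 3.0023e+09 - 3.626778e+08/2 = 2.821e+09 Hz
fH = 3.0023e+09 + 3.626778e+08/2 = 3.184e+09 Hz

BW=3.627e+08 Hz, fL=2.821e+09 Hz, fH=3.184e+09 Hz


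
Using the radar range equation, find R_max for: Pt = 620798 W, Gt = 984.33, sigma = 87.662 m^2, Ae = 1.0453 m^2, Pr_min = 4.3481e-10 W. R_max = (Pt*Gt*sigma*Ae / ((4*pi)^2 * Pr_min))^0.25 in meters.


R^4 = 620798*984.33*87.662*1.0453 / ((4*pi)^2 * 4.3481e-10) = 8.155003e+17
R_max = 8.155003e+17^0.25 = 30051 m

30051 m


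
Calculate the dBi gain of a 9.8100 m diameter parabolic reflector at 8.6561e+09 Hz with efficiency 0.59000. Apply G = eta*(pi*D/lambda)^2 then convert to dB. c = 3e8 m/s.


lambda = c / f = 3.0000e+08 / 8.6561e+09 = 0.03465764 m
G_linear = 0.59000 * (pi * 9.8100 / 0.03465764)^2 = 466543.1
G_dBi = 10 * log10(466543.1) = 56.69 dBi

56.69 dBi


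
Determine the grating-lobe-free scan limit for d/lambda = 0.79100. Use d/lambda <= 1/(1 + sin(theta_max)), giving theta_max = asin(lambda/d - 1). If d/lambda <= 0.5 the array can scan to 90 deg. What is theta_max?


lambda/d - 1 = 1/0.79100 - 1 = 0.2642225
theta_max = asin(0.2642225) = 15.32 deg

15.32 deg


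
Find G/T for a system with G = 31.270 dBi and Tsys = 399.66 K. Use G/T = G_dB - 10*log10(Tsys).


G/T = 31.270 - 10*log10(399.66) = 31.270 - 26.01691 = 5.253 dB/K

5.253 dB/K


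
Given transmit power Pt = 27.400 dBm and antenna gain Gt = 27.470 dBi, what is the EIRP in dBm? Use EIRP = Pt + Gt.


EIRP = Pt + Gt = 27.400 + 27.470 = 54.87 dBm

54.87 dBm


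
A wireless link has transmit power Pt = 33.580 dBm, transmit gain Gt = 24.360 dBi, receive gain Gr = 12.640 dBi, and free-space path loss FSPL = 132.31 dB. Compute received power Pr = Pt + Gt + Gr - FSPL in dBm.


Pr = 33.580 + 24.360 + 12.640 - 132.31 = -61.73 dBm

-61.73 dBm


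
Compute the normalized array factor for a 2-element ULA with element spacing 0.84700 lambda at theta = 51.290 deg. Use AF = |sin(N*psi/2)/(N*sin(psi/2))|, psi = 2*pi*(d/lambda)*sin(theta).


psi = 2*pi*0.84700*sin(51.290 deg) = 4.152759 rad
AF = |sin(2*4.152759/2) / (2*sin(4.152759/2))| = 0.4843

0.4843


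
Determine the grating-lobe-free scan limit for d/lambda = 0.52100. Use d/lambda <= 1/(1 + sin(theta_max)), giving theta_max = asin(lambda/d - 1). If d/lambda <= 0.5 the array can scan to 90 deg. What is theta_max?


lambda/d - 1 = 1/0.52100 - 1 = 0.9193858
theta_max = asin(0.9193858) = 66.84 deg

66.84 deg


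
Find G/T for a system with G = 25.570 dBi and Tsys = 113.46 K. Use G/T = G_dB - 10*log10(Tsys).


G/T = 25.570 - 10*log10(113.46) = 25.570 - 20.54843 = 5.022 dB/K

5.022 dB/K


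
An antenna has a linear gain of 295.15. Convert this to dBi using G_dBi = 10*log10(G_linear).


G_dBi = 10 * log10(295.15) = 24.70 dBi

24.70 dBi


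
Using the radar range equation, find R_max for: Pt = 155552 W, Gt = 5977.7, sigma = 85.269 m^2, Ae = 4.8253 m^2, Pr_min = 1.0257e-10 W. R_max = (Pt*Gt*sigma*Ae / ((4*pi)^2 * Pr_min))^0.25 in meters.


R^4 = 155552*5977.7*85.269*4.8253 / ((4*pi)^2 * 1.0257e-10) = 2.362028e+19
R_max = 2.362028e+19^0.25 = 69714 m

69714 m


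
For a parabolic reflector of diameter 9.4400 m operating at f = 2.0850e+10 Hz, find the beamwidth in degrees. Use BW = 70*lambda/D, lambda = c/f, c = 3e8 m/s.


lambda = c / f = 3.0000e+08 / 2.0850e+10 = 0.01438849 m
BW = 70 * 0.01438849 / 9.4400 = 0.1067 deg

0.1067 deg


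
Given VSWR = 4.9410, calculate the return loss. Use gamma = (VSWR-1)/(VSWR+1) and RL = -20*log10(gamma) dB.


gamma = (4.9410 - 1) / (4.9410 + 1) = 0.6633563
RL = -20 * log10(0.6633563) = 3.565 dB

3.565 dB


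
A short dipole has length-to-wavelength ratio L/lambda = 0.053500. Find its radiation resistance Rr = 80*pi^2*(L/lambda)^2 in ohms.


Rr = 80 * pi^2 * (0.053500)^2 = 80 * 9.869604 * 2.862250e-03 = 2.260 ohm

2.260 ohm


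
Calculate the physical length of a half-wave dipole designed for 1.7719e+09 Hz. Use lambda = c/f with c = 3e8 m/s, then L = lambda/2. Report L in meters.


lambda = c / f = 3.0000e+08 / 1.7719e+09 = 0.1693098 m
L = lambda / 2 = 0.1693098 / 2 = 0.08465 m

0.08465 m


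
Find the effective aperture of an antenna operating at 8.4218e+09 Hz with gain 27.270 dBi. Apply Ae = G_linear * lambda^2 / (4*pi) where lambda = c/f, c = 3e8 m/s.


lambda = c / f = 3.0000e+08 / 8.4218e+09 = 0.03562184 m
G_linear = 10^(27.270/10) = 533.3349
Ae = G_linear * lambda^2 / (4*pi) = 533.3349 * 0.03562184^2 / (4*pi) = 0.05385 m^2

0.05385 m^2


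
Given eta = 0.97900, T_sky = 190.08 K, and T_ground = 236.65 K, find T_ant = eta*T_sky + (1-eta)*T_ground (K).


T_ant = 0.97900 * 190.08 + (1 - 0.97900) * 236.65 = 191.1 K

191.1 K


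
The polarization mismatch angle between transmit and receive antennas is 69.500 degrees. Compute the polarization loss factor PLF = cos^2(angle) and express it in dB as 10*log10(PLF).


PLF_linear = cos^2(69.500 deg) = 0.1226452
PLF_dB = 10 * log10(0.1226452) = -9.113 dB

-9.113 dB


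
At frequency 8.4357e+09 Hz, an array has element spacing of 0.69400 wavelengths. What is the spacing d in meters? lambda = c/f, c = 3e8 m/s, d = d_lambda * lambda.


lambda = c / f = 3.0000e+08 / 8.4357e+09 = 0.03556314 m
d = 0.69400 * 0.03556314 = 0.02468 m

0.02468 m


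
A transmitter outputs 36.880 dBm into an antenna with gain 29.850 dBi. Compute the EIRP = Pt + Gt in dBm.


EIRP = Pt + Gt = 36.880 + 29.850 = 66.73 dBm

66.73 dBm


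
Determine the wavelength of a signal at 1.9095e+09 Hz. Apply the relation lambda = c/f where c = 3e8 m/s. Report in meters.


lambda = c / f = 3.0000e+08 / 1.9095e+09 = 0.1571 m

0.1571 m


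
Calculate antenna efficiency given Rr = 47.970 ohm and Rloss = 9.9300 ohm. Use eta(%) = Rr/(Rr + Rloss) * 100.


eta = 47.970 / (47.970 + 9.9300) * 100 = 82.85%

82.85%


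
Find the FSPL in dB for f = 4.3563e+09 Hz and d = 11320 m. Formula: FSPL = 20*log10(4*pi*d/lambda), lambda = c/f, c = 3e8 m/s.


lambda = c / f = 3.0000e+08 / 4.3563e+09 = 0.06886578 m
FSPL = 20 * log10(4*pi*11320/0.06886578) = 126.3 dB

126.3 dB


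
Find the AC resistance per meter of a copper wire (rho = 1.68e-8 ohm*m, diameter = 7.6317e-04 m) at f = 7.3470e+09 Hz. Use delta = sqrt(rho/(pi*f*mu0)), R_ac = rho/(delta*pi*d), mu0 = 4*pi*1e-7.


delta = sqrt(1.68e-8 / (pi * 7.3470e+09 * 4*pi*1e-7)) = 7.610615e-07 m
R_ac = 1.68e-8 / (7.610615e-07 * pi * 7.6317e-04) = 9.207 ohm/m

9.207 ohm/m


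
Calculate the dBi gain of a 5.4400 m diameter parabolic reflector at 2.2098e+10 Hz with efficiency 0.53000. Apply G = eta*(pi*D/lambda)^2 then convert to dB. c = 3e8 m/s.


lambda = c / f = 3.0000e+08 / 2.2098e+10 = 0.01357589 m
G_linear = 0.53000 * (pi * 5.4400 / 0.01357589)^2 = 839917.8
G_dBi = 10 * log10(839917.8) = 59.24 dBi

59.24 dBi


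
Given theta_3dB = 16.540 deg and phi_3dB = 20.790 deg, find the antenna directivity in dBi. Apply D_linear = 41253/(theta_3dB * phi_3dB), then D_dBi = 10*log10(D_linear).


D_linear = 41253 / (16.540 * 20.790) = 119.9680
D_dBi = 10 * log10(119.9680) = 20.79 dBi

20.79 dBi


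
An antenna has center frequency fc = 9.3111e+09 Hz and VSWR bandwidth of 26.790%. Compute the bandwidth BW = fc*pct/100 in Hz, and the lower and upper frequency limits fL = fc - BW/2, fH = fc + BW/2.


BW = 9.3111e+09 * 26.790/100 = 2.494444e+09 Hz
fL = 9.3111e+09 - 2.494444e+09/2 = 8.064e+09 Hz
fH = 9.3111e+09 + 2.494444e+09/2 = 1.056e+10 Hz

BW=2.494e+09 Hz, fL=8.064e+09 Hz, fH=1.056e+10 Hz


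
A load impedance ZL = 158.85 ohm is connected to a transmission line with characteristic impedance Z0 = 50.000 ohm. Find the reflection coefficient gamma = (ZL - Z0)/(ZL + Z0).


gamma = (158.85 - 50.000) / (158.85 + 50.000) = 0.5212

0.5212


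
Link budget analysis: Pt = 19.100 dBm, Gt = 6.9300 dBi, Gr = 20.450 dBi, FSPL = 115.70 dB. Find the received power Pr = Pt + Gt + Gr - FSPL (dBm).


Pr = 19.100 + 6.9300 + 20.450 - 115.70 = -69.22 dBm

-69.22 dBm


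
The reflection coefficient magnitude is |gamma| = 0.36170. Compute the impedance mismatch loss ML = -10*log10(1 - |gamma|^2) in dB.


ML = -10 * log10(1 - 0.36170^2) = -10 * log10(0.86917311) = 0.6089 dB

0.6089 dB


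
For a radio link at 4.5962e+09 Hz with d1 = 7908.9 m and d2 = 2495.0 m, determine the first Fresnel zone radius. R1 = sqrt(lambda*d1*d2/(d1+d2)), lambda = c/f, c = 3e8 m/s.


lambda = c / f = 3.0000e+08 / 4.5962e+09 = 0.06527131 m
R1 = sqrt(0.06527131 * 7908.9 * 2495.0 / (7908.9 + 2495.0)) = 11.13 m

11.13 m


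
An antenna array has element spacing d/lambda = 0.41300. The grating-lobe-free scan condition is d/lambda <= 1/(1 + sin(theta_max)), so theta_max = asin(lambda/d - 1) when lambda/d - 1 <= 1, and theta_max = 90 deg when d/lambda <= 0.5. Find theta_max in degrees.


lambda/d - 1 = 1/0.41300 - 1 = 1.421308 >= 1
d/lambda <= 0.5, so the array can scan to endfire without grating lobes: theta_max = 90 deg

90 deg


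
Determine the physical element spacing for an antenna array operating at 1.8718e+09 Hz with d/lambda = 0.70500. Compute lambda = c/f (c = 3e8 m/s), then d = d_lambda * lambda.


lambda = c / f = 3.0000e+08 / 1.8718e+09 = 0.1602735 m
d = 0.70500 * 0.1602735 = 0.1130 m

0.1130 m


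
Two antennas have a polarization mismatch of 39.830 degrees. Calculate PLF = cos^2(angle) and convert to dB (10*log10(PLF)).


PLF_linear = cos^2(39.830 deg) = 0.5897445
PLF_dB = 10 * log10(0.5897445) = -2.293 dB

-2.293 dB


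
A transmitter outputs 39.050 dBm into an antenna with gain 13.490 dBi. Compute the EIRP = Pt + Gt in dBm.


EIRP = Pt + Gt = 39.050 + 13.490 = 52.54 dBm

52.54 dBm


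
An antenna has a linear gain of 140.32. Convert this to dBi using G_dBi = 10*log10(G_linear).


G_dBi = 10 * log10(140.32) = 21.47 dBi

21.47 dBi


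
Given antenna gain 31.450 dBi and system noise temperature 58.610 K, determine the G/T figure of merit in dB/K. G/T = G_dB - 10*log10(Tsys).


G/T = 31.450 - 10*log10(58.610) = 31.450 - 17.67972 = 13.77 dB/K

13.77 dB/K


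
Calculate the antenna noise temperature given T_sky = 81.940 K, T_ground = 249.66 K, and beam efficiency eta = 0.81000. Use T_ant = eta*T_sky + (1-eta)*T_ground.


T_ant = 0.81000 * 81.940 + (1 - 0.81000) * 249.66 = 113.8 K

113.8 K


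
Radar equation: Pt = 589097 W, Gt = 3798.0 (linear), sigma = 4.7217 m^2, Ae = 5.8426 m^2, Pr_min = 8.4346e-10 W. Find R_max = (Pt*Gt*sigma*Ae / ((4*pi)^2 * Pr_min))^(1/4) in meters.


R^4 = 589097*3798.0*4.7217*5.8426 / ((4*pi)^2 * 8.4346e-10) = 4.634065e+17
R_max = 4.634065e+17^0.25 = 26091 m

26091 m


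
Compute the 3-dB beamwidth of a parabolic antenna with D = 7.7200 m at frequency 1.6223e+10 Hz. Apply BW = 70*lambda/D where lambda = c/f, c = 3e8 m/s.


lambda = c / f = 3.0000e+08 / 1.6223e+10 = 0.01849226 m
BW = 70 * 0.01849226 / 7.7200 = 0.1677 deg

0.1677 deg


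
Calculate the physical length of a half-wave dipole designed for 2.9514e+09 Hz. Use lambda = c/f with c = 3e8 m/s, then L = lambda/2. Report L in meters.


lambda = c / f = 3.0000e+08 / 2.9514e+09 = 0.1016467 m
L = lambda / 2 = 0.1016467 / 2 = 0.05082 m

0.05082 m


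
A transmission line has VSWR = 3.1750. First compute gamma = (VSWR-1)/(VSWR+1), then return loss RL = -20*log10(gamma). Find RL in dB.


gamma = (3.1750 - 1) / (3.1750 + 1) = 0.5209581
RL = -20 * log10(0.5209581) = 5.664 dB

5.664 dB


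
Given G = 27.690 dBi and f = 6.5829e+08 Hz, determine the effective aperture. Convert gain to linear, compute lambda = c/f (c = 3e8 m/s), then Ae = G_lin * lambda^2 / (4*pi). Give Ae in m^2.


lambda = c / f = 3.0000e+08 / 6.5829e+08 = 0.4557262 m
G_linear = 10^(27.690/10) = 587.4894
Ae = G_linear * lambda^2 / (4*pi) = 587.4894 * 0.4557262^2 / (4*pi) = 9.710 m^2

9.710 m^2


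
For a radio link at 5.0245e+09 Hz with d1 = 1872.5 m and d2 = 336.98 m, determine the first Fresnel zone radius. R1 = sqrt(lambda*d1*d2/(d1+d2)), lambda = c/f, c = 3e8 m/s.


lambda = c / f = 3.0000e+08 / 5.0245e+09 = 0.05970743 m
R1 = sqrt(0.05970743 * 1872.5 * 336.98 / (1872.5 + 336.98)) = 4.129 m

4.129 m


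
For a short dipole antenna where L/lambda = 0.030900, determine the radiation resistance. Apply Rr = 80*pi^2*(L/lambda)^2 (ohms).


Rr = 80 * pi^2 * (0.030900)^2 = 80 * 9.869604 * 9.548100e-04 = 0.7539 ohm

0.7539 ohm


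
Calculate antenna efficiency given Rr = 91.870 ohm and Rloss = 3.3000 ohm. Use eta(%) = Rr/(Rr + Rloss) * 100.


eta = 91.870 / (91.870 + 3.3000) * 100 = 96.53%

96.53%


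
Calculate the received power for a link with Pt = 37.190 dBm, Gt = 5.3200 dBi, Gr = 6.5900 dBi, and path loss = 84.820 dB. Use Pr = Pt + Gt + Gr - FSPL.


Pr = 37.190 + 5.3200 + 6.5900 - 84.820 = -35.72 dBm

-35.72 dBm


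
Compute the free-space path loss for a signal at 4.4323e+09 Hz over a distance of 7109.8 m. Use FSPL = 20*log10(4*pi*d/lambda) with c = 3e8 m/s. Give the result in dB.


lambda = c / f = 3.0000e+08 / 4.4323e+09 = 0.06768495 m
FSPL = 20 * log10(4*pi*7109.8/0.06768495) = 122.4 dB

122.4 dB


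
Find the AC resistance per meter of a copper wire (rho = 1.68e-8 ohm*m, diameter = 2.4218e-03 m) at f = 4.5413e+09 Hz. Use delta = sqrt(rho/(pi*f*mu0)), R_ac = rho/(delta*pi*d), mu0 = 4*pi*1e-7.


delta = sqrt(1.68e-8 / (pi * 4.5413e+09 * 4*pi*1e-7)) = 9.680208e-07 m
R_ac = 1.68e-8 / (9.680208e-07 * pi * 2.4218e-03) = 2.281 ohm/m

2.281 ohm/m


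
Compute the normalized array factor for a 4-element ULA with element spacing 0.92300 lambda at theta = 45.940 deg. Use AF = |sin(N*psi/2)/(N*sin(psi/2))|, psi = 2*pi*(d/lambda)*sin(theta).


psi = 2*pi*0.92300*sin(45.940 deg) = 4.167504 rad
AF = |sin(4*4.167504/2) / (4*sin(4.167504/2))| = 0.2544

0.2544


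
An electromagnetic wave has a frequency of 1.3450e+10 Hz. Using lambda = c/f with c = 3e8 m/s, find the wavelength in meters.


lambda = c / f = 3.0000e+08 / 1.3450e+10 = 0.02230 m

0.02230 m


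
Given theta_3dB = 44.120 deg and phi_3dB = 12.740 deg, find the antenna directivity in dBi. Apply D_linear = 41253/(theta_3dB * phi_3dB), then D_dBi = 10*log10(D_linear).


D_linear = 41253 / (44.120 * 12.740) = 73.39232
D_dBi = 10 * log10(73.39232) = 18.66 dBi

18.66 dBi


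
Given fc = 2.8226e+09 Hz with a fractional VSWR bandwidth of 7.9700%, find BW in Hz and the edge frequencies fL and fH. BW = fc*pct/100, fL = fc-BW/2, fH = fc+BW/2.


BW = 2.8226e+09 * 7.9700/100 = 2.249612e+08 Hz
fL = 2.8226e+09 - 2.249612e+08/2 = 2.710e+09 Hz
fH = 2.8226e+09 + 2.249612e+08/2 = 2.935e+09 Hz

BW=2.250e+08 Hz, fL=2.710e+09 Hz, fH=2.935e+09 Hz


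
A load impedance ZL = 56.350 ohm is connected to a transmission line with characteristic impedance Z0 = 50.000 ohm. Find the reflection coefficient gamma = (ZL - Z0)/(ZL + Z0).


gamma = (56.350 - 50.000) / (56.350 + 50.000) = 0.05971

0.05971
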